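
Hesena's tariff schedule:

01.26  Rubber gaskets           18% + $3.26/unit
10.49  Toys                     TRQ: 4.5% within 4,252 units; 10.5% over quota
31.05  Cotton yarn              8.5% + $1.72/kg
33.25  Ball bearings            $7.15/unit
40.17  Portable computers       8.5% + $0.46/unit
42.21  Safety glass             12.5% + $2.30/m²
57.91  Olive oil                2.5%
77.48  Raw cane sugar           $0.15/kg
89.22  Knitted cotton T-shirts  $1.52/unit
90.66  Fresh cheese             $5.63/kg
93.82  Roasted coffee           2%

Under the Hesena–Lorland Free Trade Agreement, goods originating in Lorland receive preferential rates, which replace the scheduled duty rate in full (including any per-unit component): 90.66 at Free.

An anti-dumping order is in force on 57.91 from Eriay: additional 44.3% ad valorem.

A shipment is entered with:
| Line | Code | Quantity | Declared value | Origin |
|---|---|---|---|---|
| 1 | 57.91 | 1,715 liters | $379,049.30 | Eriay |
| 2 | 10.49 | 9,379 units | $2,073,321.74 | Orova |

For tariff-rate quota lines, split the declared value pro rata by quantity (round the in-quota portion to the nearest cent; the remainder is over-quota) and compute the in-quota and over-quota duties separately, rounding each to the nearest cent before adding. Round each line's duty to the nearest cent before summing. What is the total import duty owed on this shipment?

$338,697.03

Line 1 (57.91, Eriay, 1,715 liters, $379,049.30):
Base rate for 57.91 is 2.5%.
Additional duty on 57.91 from Eriay: +44.3%. Applied ad valorem rate: 2.5% + 44.3% = 46.8%.
Duty = $379,049.30 × 46.8% = $177,395.07.
Line 2 (10.49, Orova, 9,379 units, $2,073,321.74):
Code 10.49 is under a tariff-rate quota (threshold 4,252 units). In-quota: 4,252 units at 4.5%; over-quota: 5,127 units at 10.5%.
Pro-rata value split: in-quota = $2,073,321.74 × 4,252/9,379 = $939,947.12; over-quota = $2,073,321.74 − $939,947.12 = $1,133,374.62.
In-quota duty = $939,947.12 × 4.5% = $42,297.62. Over-quota duty = $1,133,374.62 × 10.5% = $119,004.34.
Line duty = $42,297.62 + $119,004.34 = $161,301.96.
Total = $177,395.07 + $161,301.96 = $338,697.03.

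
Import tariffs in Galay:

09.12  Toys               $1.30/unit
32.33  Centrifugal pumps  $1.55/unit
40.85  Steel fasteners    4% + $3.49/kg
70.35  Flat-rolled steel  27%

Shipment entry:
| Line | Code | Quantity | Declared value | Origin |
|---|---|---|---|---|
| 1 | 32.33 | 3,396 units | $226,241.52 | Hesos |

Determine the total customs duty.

Line 1 (32.33, Hesos, 3,396 units, $226,241.52):
Base rate for 32.33 is $1.55/unit.
Duty = 3,396 × $1.55 = $5,263.80.

$5,263.80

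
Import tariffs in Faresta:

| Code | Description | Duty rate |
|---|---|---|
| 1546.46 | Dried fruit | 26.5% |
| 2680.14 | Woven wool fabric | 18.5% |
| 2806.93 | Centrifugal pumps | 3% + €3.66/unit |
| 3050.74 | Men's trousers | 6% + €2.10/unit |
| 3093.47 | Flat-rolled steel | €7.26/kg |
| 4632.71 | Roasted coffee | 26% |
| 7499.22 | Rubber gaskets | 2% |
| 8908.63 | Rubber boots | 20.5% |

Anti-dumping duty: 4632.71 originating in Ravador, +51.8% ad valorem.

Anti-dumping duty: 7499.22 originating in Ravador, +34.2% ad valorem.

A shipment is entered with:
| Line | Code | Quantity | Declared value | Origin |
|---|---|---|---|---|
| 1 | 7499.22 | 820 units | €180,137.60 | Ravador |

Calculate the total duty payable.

Line 1 (7499.22, Ravador, 820 units, €180,137.60):
Base rate for 7499.22 is 2%.
Additional duty on 7499.22 from Ravador: +34.2%. Applied ad valorem rate: 2% + 34.2% = 36.2%.
Duty = €180,137.60 × 36.2% = €65,209.81.

€65,209.81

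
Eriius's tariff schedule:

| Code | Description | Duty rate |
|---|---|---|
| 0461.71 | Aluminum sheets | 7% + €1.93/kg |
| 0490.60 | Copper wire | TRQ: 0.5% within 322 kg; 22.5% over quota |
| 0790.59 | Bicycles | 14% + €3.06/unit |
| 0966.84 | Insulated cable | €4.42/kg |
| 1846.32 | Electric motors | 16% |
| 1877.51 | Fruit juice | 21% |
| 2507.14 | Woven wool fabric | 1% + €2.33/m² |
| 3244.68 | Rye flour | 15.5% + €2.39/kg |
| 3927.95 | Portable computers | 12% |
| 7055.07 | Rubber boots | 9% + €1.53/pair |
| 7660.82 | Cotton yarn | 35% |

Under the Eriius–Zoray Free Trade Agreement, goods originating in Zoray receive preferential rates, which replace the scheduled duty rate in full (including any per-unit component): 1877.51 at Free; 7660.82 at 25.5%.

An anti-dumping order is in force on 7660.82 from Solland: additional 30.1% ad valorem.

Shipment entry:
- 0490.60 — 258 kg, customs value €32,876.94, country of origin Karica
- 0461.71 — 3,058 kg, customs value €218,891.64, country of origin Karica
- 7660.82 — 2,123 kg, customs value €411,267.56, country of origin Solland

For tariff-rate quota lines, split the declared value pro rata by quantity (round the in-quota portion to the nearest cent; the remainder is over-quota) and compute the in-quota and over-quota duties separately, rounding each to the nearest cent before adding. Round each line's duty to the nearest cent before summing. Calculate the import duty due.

Line 1 (0490.60, Karica, 258 kg, €32,876.94):
Code 0490.60 is under a tariff-rate quota (threshold 322 kg). Quantity 258 kg is within the quota, so the in-quota rate 0.5% applies to the full value.
Duty = €32,876.94 × 0.5% = €164.38.
Line 2 (0461.71, Karica, 3,058 kg, €218,891.64):
Base rate for 0461.71 is 7% + €1.93/kg.
Duty = €218,891.64 × 7% + 3,058 × €1.93 = €21,224.35.
Line 3 (7660.82, Solland, 2,123 kg, €411,267.56):
Base rate for 7660.82 is 35%.
7660.82 has an FTA preferential rate, but origin Solland is not Zoray; base rate stands.
Additional duty on 7660.82 from Solland: +30.1%. Applied ad valorem rate: 35% + 30.1% = 65.1%.
Duty = €411,267.56 × 65.1% = €267,735.18.
Total = €164.38 + €21,224.35 + €267,735.18 = €289,123.91.

€289,123.91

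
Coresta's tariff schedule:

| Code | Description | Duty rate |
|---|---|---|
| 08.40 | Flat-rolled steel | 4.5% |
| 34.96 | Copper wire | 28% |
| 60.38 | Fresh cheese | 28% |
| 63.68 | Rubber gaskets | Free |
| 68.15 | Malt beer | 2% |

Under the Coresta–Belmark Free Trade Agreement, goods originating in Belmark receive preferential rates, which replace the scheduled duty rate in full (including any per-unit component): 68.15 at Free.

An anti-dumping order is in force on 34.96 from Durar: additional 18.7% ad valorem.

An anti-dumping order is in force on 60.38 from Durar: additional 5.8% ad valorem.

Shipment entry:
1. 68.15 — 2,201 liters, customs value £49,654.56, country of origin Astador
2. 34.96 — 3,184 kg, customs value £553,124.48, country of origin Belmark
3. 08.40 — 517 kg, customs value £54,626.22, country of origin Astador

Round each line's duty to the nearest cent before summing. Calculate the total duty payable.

£158,326.12

Line 1 (68.15, Astador, 2,201 liters, £49,654.56):
Base rate for 68.15 is 2%.
68.15 has an FTA preferential rate, but origin Astador is not Belmark; base rate stands.
Duty = £49,654.56 × 2% = £993.09.
Line 2 (34.96, Belmark, 3,184 kg, £553,124.48):
Base rate for 34.96 is 28%.
Origin Belmark is the FTA partner but 34.96 is not on the preference list; base rate stands.
The additional-duty order on 34.96 targets Durar, not Belmark; it does not apply.
Duty = £553,124.48 × 28% = £154,874.85.
Line 3 (08.40, Astador, 517 kg, £54,626.22):
Base rate for 08.40 is 4.5%.
Duty = £54,626.22 × 4.5% = £2,458.18.
Total = £993.09 + £154,874.85 + £2,458.18 = £158,326.12.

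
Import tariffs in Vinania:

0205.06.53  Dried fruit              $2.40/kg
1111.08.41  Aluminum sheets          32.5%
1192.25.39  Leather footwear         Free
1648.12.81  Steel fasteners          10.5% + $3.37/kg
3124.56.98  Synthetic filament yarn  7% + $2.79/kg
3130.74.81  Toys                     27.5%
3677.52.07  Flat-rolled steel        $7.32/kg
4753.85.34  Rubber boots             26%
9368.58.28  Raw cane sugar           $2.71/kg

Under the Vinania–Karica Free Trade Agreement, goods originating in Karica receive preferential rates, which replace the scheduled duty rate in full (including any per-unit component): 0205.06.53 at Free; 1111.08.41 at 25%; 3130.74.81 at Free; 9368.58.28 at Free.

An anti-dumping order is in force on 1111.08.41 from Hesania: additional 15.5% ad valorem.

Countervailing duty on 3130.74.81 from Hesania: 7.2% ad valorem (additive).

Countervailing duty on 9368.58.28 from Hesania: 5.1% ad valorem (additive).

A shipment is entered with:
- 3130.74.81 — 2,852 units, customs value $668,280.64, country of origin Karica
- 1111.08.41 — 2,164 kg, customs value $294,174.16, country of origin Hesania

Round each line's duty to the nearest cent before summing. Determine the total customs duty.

$141,203.60

Line 1 (3130.74.81, Karica, 2,852 units, $668,280.64):
Base rate for 3130.74.81 is 27.5%.
Origin Karica qualifies under the Vinania–Karica agreement and 3130.74.81 is covered: preferential rate Free applies instead.
The additional-duty order on 3130.74.81 targets Hesania, not Karica; it does not apply.
Duty = $668,280.64 × 0% = $0.00.
Line 2 (1111.08.41, Hesania, 2,164 kg, $294,174.16):
Base rate for 1111.08.41 is 32.5%.
1111.08.41 has an FTA preferential rate, but origin Hesania is not Karica; base rate stands.
Additional duty on 1111.08.41 from Hesania: +15.5%. Applied ad valorem rate: 32.5% + 15.5% = 48%.
Duty = $294,174.16 × 48% = $141,203.60.
Total = $0.00 + $141,203.60 = $141,203.60.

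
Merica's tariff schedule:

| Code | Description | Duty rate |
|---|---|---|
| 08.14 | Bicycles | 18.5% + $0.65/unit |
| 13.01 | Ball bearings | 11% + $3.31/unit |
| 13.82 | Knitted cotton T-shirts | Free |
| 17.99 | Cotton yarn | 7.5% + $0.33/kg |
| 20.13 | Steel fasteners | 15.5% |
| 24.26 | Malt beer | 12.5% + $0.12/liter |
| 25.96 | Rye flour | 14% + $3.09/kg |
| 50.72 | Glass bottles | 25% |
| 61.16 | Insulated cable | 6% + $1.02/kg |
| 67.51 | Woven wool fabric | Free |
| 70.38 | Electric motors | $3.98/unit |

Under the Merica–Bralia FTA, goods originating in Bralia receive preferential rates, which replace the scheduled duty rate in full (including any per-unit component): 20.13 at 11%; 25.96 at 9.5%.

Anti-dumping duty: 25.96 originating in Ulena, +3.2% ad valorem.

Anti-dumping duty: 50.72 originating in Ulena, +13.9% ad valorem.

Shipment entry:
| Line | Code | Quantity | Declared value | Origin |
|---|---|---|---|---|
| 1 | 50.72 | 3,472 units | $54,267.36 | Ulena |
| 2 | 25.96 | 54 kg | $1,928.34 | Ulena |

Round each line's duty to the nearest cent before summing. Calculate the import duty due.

$21,608.53

Line 1 (50.72, Ulena, 3,472 units, $54,267.36):
Base rate for 50.72 is 25%.
Additional duty on 50.72 from Ulena: +13.9%. Applied ad valorem rate: 25% + 13.9% = 38.9%.
Duty = $54,267.36 × 38.9% = $21,110.00.
Line 2 (25.96, Ulena, 54 kg, $1,928.34):
Base rate for 25.96 is 14% + $3.09/kg.
25.96 has an FTA preferential rate, but origin Ulena is not Bralia; base rate stands.
Additional duty on 25.96 from Ulena: +3.2%. Applied ad valorem rate: 14% + 3.2% = 17.2%.
Duty = $1,928.34 × 17.2% + 54 × $3.09 = $498.53.
Total = $21,110.00 + $498.53 = $21,608.53.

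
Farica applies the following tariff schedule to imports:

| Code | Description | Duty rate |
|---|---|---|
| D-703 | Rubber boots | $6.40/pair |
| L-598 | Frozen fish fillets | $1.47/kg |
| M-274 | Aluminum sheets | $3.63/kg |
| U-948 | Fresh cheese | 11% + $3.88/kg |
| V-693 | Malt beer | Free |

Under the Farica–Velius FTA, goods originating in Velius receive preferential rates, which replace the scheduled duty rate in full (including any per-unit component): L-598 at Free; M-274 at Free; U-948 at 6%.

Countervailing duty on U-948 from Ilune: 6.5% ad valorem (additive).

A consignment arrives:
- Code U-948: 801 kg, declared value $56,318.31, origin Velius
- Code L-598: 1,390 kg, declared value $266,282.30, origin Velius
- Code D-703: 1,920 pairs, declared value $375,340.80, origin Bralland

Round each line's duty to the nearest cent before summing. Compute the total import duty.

$15,667.10

Line 1 (U-948, Velius, 801 kg, $56,318.31):
Base rate for U-948 is 11% + $3.88/kg.
Origin Velius qualifies under the Farica–Velius agreement and U-948 is covered: preferential rate 6% applies instead.
The additional-duty order on U-948 targets Ilune, not Velius; it does not apply.
Duty = $56,318.31 × 6% = $3,379.10.
Line 2 (L-598, Velius, 1,390 kg, $266,282.30):
Base rate for L-598 is $1.47/kg.
Origin Velius qualifies under the Farica–Velius agreement and L-598 is covered: preferential rate Free applies instead.
Duty = $266,282.30 × 0% = $0.00.
Line 3 (D-703, Bralland, 1,920 pairs, $375,340.80):
Base rate for D-703 is $6.40/pair.
Duty = 1,920 × $6.40 = $12,288.00.
Total = $3,379.10 + $0.00 + $12,288.00 = $15,667.10.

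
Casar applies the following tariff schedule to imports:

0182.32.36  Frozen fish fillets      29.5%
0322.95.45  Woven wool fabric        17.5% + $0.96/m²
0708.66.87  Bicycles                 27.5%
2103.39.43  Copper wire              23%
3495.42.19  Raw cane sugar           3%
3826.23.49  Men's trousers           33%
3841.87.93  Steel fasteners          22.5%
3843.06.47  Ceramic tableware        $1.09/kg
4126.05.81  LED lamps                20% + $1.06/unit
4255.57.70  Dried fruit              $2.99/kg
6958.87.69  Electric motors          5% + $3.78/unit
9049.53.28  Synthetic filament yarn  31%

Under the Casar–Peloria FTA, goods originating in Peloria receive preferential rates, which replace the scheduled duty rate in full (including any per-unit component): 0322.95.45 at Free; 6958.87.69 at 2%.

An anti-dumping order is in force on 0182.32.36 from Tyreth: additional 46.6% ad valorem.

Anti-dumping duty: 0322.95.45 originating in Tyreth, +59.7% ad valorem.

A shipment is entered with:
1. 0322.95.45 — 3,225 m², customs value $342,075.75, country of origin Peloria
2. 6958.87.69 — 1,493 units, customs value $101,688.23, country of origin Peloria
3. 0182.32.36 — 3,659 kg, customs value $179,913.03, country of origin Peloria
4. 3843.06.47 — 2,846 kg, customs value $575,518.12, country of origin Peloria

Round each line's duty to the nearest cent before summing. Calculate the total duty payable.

$58,210.24

Line 1 (0322.95.45, Peloria, 3,225 m², $342,075.75):
Base rate for 0322.95.45 is 17.5% + $0.96/m².
Origin Peloria qualifies under the Casar–Peloria agreement and 0322.95.45 is covered: preferential rate Free applies instead.
The additional-duty order on 0322.95.45 targets Tyreth, not Peloria; it does not apply.
Duty = $342,075.75 × 0% = $0.00.
Line 2 (6958.87.69, Peloria, 1,493 units, $101,688.23):
Base rate for 6958.87.69 is 5% + $3.78/unit.
Origin Peloria qualifies under the Casar–Peloria agreement and 6958.87.69 is covered: preferential rate 2% applies instead.
Duty = $101,688.23 × 2% = $2,033.76.
Line 3 (0182.32.36, Peloria, 3,659 kg, $179,913.03):
Base rate for 0182.32.36 is 29.5%.
Origin Peloria is the FTA partner but 0182.32.36 is not on the preference list; base rate stands.
The additional-duty order on 0182.32.36 targets Tyreth, not Peloria; it does not apply.
Duty = $179,913.03 × 29.5% = $53,074.34.
Line 4 (3843.06.47, Peloria, 2,846 kg, $575,518.12):
Base rate for 3843.06.47 is $1.09/kg.
Origin Peloria is the FTA partner but 3843.06.47 is not on the preference list; base rate stands.
Duty = 2,846 × $1.09 = $3,102.14.
Total = $0.00 + $2,033.76 + $53,074.34 + $3,102.14 = $58,210.24.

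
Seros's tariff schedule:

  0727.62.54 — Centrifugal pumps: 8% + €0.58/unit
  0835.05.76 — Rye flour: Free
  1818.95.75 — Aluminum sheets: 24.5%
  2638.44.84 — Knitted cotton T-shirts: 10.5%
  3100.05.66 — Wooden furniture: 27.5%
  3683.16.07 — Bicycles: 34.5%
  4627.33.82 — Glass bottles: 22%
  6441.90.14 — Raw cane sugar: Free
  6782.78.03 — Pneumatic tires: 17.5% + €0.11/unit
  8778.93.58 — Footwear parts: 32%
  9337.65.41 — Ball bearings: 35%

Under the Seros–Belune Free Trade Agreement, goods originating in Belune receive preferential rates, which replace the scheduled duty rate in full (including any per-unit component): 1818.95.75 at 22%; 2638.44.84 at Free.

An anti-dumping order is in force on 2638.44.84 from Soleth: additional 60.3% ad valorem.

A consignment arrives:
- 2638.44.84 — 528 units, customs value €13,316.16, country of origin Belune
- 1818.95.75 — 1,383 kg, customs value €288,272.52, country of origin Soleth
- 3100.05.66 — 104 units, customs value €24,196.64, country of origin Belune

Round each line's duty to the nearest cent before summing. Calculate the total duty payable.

€77,280.85

Line 1 (2638.44.84, Belune, 528 units, €13,316.16):
Base rate for 2638.44.84 is 10.5%.
Origin Belune qualifies under the Seros–Belune agreement and 2638.44.84 is covered: preferential rate Free applies instead.
The additional-duty order on 2638.44.84 targets Soleth, not Belune; it does not apply.
Duty = €13,316.16 × 0% = €0.00.
Line 2 (1818.95.75, Soleth, 1,383 kg, €288,272.52):
Base rate for 1818.95.75 is 24.5%.
1818.95.75 has an FTA preferential rate, but origin Soleth is not Belune; base rate stands.
Duty = €288,272.52 × 24.5% = €70,626.77.
Line 3 (3100.05.66, Belune, 104 units, €24,196.64):
Base rate for 3100.05.66 is 27.5%.
Origin Belune is the FTA partner but 3100.05.66 is not on the preference list; base rate stands.
Duty = €24,196.64 × 27.5% = €6,654.08.
Total = €0.00 + €70,626.77 + €6,654.08 = €77,280.85.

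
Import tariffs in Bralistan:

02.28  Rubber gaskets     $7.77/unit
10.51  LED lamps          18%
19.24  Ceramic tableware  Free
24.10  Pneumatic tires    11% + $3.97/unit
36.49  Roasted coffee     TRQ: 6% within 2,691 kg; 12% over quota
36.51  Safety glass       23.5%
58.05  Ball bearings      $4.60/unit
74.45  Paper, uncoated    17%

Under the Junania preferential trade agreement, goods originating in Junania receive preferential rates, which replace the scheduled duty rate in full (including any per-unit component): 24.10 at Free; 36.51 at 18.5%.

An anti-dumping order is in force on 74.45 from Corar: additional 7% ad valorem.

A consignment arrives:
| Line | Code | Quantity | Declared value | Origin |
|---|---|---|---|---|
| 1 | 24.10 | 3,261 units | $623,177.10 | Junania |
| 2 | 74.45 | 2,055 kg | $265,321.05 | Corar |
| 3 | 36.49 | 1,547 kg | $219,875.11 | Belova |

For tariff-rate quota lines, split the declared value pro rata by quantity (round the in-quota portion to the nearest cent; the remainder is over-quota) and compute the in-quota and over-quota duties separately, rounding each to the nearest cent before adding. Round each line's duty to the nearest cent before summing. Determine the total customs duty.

Line 1 (24.10, Junania, 3,261 units, $623,177.10):
Base rate for 24.10 is 11% + $3.97/unit.
Origin Junania qualifies under the Bralistan–Junania agreement and 24.10 is covered: preferential rate Free applies instead.
Duty = $623,177.10 × 0% = $0.00.
Line 2 (74.45, Corar, 2,055 kg, $265,321.05):
Base rate for 74.45 is 17%.
Additional duty on 74.45 from Corar: +7%. Applied ad valorem rate: 17% + 7% = 24%.
Duty = $265,321.05 × 24% = $63,677.05.
Line 3 (36.49, Belova, 1,547 kg, $219,875.11):
Code 36.49 is under a tariff-rate quota (threshold 2,691 kg). Quantity 1,547 kg is within the quota, so the in-quota rate 6% applies to the full value.
Duty = $219,875.11 × 6% = $13,192.51.
Total = $0.00 + $63,677.05 + $13,192.51 = $76,869.56.

$76,869.56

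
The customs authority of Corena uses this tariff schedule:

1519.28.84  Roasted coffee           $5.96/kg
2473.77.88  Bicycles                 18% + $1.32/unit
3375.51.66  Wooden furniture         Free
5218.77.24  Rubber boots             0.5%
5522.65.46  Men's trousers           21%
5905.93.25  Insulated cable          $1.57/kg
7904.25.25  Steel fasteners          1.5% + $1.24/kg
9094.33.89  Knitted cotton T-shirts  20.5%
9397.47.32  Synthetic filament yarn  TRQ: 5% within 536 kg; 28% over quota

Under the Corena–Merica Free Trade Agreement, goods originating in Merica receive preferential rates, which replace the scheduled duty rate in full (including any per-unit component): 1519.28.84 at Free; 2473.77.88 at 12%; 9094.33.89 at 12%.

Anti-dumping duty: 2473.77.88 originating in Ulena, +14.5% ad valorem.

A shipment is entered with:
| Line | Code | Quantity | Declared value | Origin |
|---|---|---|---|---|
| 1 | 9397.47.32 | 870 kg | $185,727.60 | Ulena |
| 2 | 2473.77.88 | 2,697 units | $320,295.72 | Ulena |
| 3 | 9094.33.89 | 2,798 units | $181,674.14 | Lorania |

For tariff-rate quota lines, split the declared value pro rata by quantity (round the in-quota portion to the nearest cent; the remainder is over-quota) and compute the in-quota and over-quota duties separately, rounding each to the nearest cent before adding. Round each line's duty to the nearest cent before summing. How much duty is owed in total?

$170,585.26

Line 1 (9397.47.32, Ulena, 870 kg, $185,727.60):
Code 9397.47.32 is under a tariff-rate quota (threshold 536 kg). In-quota: 536 kg at 5%; over-quota: 334 kg at 28%.
Pro-rata value split: in-quota = $185,727.60 × 536/870 = $114,425.28; over-quota = $185,727.60 − $114,425.28 = $71,302.32.
In-quota duty = $114,425.28 × 5% = $5,721.26. Over-quota duty = $71,302.32 × 28% = $19,964.65.
Line duty = $5,721.26 + $19,964.65 = $25,685.91.
Line 2 (2473.77.88, Ulena, 2,697 units, $320,295.72):
Base rate for 2473.77.88 is 18% + $1.32/unit.
2473.77.88 has an FTA preferential rate, but origin Ulena is not Merica; base rate stands.
Additional duty on 2473.77.88 from Ulena: +14.5%. Applied ad valorem rate: 18% + 14.5% = 32.5%.
Duty = $320,295.72 × 32.5% + 2,697 × $1.32 = $107,656.15.
Line 3 (9094.33.89, Lorania, 2,798 units, $181,674.14):
Base rate for 9094.33.89 is 20.5%.
9094.33.89 has an FTA preferential rate, but origin Lorania is not Merica; base rate stands.
Duty = $181,674.14 × 20.5% = $37,243.20.
Total = $25,685.91 + $107,656.15 + $37,243.20 = $170,585.26.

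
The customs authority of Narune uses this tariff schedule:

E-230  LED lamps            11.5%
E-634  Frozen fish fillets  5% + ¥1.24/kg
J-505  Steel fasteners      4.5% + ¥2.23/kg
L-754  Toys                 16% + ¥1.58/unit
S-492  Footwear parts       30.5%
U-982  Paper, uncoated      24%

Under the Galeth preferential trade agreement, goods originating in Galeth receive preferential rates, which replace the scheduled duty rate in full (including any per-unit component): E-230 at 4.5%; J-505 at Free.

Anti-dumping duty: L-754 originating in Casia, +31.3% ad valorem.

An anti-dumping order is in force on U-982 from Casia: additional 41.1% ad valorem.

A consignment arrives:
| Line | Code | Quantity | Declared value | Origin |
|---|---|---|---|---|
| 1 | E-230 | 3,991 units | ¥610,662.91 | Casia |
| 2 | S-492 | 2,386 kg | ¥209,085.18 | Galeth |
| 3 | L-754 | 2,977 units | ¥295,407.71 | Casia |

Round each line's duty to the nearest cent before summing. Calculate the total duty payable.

Line 1 (E-230, Casia, 3,991 units, ¥610,662.91):
Base rate for E-230 is 11.5%.
E-230 has an FTA preferential rate, but origin Casia is not Galeth; base rate stands.
Duty = ¥610,662.91 × 11.5% = ¥70,226.23.
Line 2 (S-492, Galeth, 2,386 kg, ¥209,085.18):
Base rate for S-492 is 30.5%.
Origin Galeth is the FTA partner but S-492 is not on the preference list; base rate stands.
Duty = ¥209,085.18 × 30.5% = ¥63,770.98.
Line 3 (L-754, Casia, 2,977 units, ¥295,407.71):
Base rate for L-754 is 16% + ¥1.58/unit.
Additional duty on L-754 from Casia: +31.3%. Applied ad valorem rate: 16% + 31.3% = 47.3%.
Duty = ¥295,407.71 × 47.3% + 2,977 × ¥1.58 = ¥144,431.51.
Total = ¥70,226.23 + ¥63,770.98 + ¥144,431.51 = ¥278,428.72.

¥278,428.72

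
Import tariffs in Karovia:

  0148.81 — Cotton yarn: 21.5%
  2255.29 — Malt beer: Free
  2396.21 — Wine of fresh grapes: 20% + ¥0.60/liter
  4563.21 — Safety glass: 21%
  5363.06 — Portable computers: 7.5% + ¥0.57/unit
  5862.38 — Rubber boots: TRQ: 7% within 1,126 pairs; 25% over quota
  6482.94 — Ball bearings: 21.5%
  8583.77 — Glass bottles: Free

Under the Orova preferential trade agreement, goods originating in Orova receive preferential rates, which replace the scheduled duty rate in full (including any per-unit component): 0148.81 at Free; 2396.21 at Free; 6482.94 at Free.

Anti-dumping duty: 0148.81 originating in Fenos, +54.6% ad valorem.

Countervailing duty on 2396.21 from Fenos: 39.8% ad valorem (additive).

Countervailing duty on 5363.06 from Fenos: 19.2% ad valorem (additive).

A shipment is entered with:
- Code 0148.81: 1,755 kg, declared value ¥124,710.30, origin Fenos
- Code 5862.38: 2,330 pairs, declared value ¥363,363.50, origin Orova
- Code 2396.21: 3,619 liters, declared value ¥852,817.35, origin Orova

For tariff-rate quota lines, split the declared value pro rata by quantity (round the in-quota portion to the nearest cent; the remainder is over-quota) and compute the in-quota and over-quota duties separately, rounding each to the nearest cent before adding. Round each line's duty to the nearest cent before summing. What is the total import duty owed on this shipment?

Line 1 (0148.81, Fenos, 1,755 kg, ¥124,710.30):
Base rate for 0148.81 is 21.5%.
0148.81 has an FTA preferential rate, but origin Fenos is not Orova; base rate stands.
Additional duty on 0148.81 from Fenos: +54.6%. Applied ad valorem rate: 21.5% + 54.6% = 76.1%.
Duty = ¥124,710.30 × 76.1% = ¥94,904.54.
Line 2 (5862.38, Orova, 2,330 pairs, ¥363,363.50):
Code 5862.38 is under a tariff-rate quota (threshold 1,126 pairs). In-quota: 1,126 pairs at 7%; over-quota: 1,204 pairs at 25%.
Pro-rata value split: in-quota = ¥363,363.50 × 1,126/2,330 = ¥175,599.70; over-quota = ¥363,363.50 − ¥175,599.70 = ¥187,763.80.
In-quota duty = ¥175,599.70 × 7% = ¥12,291.98. Over-quota duty = ¥187,763.80 × 25% = ¥46,940.95.
Line duty = ¥12,291.98 + ¥46,940.95 = ¥59,232.93.
Line 3 (2396.21, Orova, 3,619 liters, ¥852,817.35):
Base rate for 2396.21 is 20% + ¥0.60/liter.
Origin Orova qualifies under the Karovia–Orova agreement and 2396.21 is covered: preferential rate Free applies instead.
The additional-duty order on 2396.21 targets Fenos, not Orova; it does not apply.
Duty = ¥852,817.35 × 0% = ¥0.00.
Total = ¥94,904.54 + ¥59,232.93 + ¥0.00 = ¥154,137.47.

¥154,137.47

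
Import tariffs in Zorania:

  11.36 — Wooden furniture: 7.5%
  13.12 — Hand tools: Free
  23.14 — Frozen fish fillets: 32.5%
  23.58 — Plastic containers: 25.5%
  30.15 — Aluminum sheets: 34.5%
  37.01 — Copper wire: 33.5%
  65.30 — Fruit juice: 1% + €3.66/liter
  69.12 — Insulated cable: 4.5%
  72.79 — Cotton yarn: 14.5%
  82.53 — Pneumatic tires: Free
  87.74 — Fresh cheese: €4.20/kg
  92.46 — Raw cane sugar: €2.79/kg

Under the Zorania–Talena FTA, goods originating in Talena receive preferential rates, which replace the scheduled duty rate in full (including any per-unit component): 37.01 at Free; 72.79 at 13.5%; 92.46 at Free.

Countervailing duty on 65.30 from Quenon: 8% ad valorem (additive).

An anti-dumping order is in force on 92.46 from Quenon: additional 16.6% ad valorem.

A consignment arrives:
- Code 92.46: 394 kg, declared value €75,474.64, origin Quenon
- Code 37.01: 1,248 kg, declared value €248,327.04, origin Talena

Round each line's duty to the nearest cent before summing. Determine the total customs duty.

Line 1 (92.46, Quenon, 394 kg, €75,474.64):
Base rate for 92.46 is €2.79/kg.
92.46 has an FTA preferential rate, but origin Quenon is not Talena; base rate stands.
Additional duty on 92.46 from Quenon: +16.6% ad valorem. Applied ad valorem rate = 16.6%.
Duty = €75,474.64 × 16.6% + 394 × €2.79 = €13,628.05.
Line 2 (37.01, Talena, 1,248 kg, €248,327.04):
Base rate for 37.01 is 33.5%.
Origin Talena qualifies under the Zorania–Talena agreement and 37.01 is covered: preferential rate Free applies instead.
Duty = €248,327.04 × 0% = €0.00.
Total = €13,628.05 + €0.00 = €13,628.05.

€13,628.05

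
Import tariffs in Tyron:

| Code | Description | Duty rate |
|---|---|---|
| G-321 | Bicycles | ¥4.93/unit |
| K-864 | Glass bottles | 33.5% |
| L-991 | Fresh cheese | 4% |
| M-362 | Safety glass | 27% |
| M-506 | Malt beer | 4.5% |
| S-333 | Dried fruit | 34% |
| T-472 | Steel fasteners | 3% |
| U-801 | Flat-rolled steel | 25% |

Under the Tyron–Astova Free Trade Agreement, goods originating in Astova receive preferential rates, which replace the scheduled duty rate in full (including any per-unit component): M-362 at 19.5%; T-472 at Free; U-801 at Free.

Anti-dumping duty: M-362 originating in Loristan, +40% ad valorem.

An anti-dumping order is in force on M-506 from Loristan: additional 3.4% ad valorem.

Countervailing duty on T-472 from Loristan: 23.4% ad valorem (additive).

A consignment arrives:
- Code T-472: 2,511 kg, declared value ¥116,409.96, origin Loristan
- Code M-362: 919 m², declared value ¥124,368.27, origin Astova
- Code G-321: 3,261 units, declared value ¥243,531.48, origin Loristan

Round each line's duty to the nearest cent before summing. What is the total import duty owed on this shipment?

¥71,060.77

Line 1 (T-472, Loristan, 2,511 kg, ¥116,409.96):
Base rate for T-472 is 3%.
T-472 has an FTA preferential rate, but origin Loristan is not Astova; base rate stands.
Additional duty on T-472 from Loristan: +23.4%. Applied ad valorem rate: 3% + 23.4% = 26.4%.
Duty = ¥116,409.96 × 26.4% = ¥30,732.23.
Line 2 (M-362, Astova, 919 m², ¥124,368.27):
Base rate for M-362 is 27%.
Origin Astova qualifies under the Tyron–Astova agreement and M-362 is covered: preferential rate 19.5% applies instead.
The additional-duty order on M-362 targets Loristan, not Astova; it does not apply.
Duty = ¥124,368.27 × 19.5% = ¥24,251.81.
Line 3 (G-321, Loristan, 3,261 units, ¥243,531.48):
Base rate for G-321 is ¥4.93/unit.
Duty = 3,261 × ¥4.93 = ¥16,076.73.
Total = ¥30,732.23 + ¥24,251.81 + ¥16,076.73 = ¥71,060.77.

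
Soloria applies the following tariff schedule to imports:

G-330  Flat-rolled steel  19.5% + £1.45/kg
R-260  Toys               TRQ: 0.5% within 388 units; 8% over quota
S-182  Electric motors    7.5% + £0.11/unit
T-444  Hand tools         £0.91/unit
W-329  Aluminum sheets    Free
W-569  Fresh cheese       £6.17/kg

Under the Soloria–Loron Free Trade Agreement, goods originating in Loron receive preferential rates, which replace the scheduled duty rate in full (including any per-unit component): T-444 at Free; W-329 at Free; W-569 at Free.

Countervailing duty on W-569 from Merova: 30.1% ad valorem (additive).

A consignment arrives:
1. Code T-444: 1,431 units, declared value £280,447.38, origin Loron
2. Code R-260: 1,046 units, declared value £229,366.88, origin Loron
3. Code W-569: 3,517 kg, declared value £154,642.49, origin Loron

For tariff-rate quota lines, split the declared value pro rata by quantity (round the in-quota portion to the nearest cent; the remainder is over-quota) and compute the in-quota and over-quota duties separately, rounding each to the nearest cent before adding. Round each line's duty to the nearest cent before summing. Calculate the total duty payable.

£11,968.30

Line 1 (T-444, Loron, 1,431 units, £280,447.38):
Base rate for T-444 is £0.91/unit.
Origin Loron qualifies under the Soloria–Loron agreement and T-444 is covered: preferential rate Free applies instead.
Duty = £280,447.38 × 0% = £0.00.
Line 2 (R-260, Loron, 1,046 units, £229,366.88):
Code R-260 is under a tariff-rate quota (threshold 388 units). In-quota: 388 units at 0.5%; over-quota: 658 units at 8%.
Pro-rata value split: in-quota = £229,366.88 × 388/1,046 = £85,080.64; over-quota = £229,366.88 − £85,080.64 = £144,286.24.
In-quota duty = £85,080.64 × 0.5% = £425.40. Over-quota duty = £144,286.24 × 8% = £11,542.90.
Line duty = £425.40 + £11,542.90 = £11,968.30.
Line 3 (W-569, Loron, 3,517 kg, £154,642.49):
Base rate for W-569 is £6.17/kg.
Origin Loron qualifies under the Soloria–Loron agreement and W-569 is covered: preferential rate Free applies instead.
The additional-duty order on W-569 targets Merova, not Loron; it does not apply.
Duty = £154,642.49 × 0% = £0.00.
Total = £0.00 + £11,968.30 + £0.00 = £11,968.30.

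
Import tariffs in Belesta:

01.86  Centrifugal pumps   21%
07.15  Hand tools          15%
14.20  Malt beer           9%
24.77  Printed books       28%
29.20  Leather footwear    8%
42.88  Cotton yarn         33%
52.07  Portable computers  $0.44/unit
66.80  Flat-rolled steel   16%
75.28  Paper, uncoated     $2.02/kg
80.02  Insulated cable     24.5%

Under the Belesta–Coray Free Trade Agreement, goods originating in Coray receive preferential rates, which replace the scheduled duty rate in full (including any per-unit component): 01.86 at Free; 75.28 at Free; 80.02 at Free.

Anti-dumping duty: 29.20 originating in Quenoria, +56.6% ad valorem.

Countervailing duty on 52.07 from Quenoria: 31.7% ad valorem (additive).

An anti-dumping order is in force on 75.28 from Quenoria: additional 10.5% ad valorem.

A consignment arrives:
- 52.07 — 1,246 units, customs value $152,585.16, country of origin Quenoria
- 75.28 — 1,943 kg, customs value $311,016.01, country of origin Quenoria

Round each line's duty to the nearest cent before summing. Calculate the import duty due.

$85,499.28

Line 1 (52.07, Quenoria, 1,246 units, $152,585.16):
Base rate for 52.07 is $0.44/unit.
Additional duty on 52.07 from Quenoria: +31.7% ad valorem. Applied ad valorem rate = 31.7%.
Duty = $152,585.16 × 31.7% + 1,246 × $0.44 = $48,917.74.
Line 2 (75.28, Quenoria, 1,943 kg, $311,016.01):
Base rate for 75.28 is $2.02/kg.
75.28 has an FTA preferential rate, but origin Quenoria is not Coray; base rate stands.
Additional duty on 75.28 from Quenoria: +10.5% ad valorem. Applied ad valorem rate = 10.5%.
Duty = $311,016.01 × 10.5% + 1,943 × $2.02 = $36,581.54.
Total = $48,917.74 + $36,581.54 = $85,499.28.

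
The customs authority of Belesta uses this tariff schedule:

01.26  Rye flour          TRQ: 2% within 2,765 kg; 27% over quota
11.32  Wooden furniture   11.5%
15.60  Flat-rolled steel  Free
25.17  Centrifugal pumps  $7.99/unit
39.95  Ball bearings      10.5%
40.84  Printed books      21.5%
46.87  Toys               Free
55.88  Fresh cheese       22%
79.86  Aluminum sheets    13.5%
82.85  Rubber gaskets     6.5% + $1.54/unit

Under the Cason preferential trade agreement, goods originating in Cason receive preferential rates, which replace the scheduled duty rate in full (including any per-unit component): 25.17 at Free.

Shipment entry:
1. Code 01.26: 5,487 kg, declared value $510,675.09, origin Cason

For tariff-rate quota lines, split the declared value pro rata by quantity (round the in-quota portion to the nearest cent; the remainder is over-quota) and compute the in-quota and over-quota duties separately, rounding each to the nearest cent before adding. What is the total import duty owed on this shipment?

$73,547.64

Line 1 (01.26, Cason, 5,487 kg, $510,675.09):
Code 01.26 is under a tariff-rate quota (threshold 2,765 kg). In-quota: 2,765 kg at 2%; over-quota: 2,722 kg at 27%.
Pro-rata value split: in-quota = $510,675.09 × 2,765/5,487 = $257,338.55; over-quota = $510,675.09 − $257,338.55 = $253,336.54.
In-quota duty = $257,338.55 × 2% = $5,146.77. Over-quota duty = $253,336.54 × 27% = $68,400.87.
Line duty = $5,146.77 + $68,400.87 = $73,547.64.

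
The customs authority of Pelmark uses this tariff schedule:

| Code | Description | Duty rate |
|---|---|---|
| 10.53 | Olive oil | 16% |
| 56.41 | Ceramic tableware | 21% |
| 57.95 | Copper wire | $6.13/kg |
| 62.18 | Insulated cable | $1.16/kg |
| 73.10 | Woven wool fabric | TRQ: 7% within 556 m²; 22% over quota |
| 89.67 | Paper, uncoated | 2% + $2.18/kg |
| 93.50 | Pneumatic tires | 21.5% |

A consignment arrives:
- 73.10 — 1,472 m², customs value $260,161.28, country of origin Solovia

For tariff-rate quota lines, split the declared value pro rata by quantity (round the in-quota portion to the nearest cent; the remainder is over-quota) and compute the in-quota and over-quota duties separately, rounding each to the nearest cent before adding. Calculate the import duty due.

$42,495.36

Line 1 (73.10, Solovia, 1,472 m², $260,161.28):
Code 73.10 is under a tariff-rate quota (threshold 556 m²). In-quota: 556 m² at 7%; over-quota: 916 m² at 22%.
Pro-rata value split: in-quota = $260,161.28 × 556/1,472 = $98,267.44; over-quota = $260,161.28 − $98,267.44 = $161,893.84.
In-quota duty = $98,267.44 × 7% = $6,878.72. Over-quota duty = $161,893.84 × 22% = $35,616.64.
Line duty = $6,878.72 + $35,616.64 = $42,495.36.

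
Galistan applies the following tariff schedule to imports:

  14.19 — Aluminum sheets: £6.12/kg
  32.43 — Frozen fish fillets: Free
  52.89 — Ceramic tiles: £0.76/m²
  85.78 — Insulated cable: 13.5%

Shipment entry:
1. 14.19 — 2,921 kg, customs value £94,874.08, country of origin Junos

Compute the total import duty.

Line 1 (14.19, Junos, 2,921 kg, £94,874.08):
Base rate for 14.19 is £6.12/kg.
Duty = 2,921 × £6.12 = £17,876.52.

£17,876.52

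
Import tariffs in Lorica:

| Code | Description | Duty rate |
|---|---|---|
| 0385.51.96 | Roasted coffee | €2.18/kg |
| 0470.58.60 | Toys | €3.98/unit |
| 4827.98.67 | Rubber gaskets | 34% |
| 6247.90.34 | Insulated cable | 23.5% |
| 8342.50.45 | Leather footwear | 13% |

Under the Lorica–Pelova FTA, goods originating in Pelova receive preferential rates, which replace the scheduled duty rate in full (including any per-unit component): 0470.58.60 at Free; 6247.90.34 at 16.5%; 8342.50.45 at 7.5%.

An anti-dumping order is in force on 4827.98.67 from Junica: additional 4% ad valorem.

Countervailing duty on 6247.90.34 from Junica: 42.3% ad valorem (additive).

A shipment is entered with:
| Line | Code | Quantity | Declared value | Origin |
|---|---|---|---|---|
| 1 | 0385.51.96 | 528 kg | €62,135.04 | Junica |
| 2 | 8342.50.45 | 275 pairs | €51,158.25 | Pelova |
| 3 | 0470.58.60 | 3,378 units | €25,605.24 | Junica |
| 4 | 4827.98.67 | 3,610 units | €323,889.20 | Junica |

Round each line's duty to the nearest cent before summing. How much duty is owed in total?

Line 1 (0385.51.96, Junica, 528 kg, €62,135.04):
Base rate for 0385.51.96 is €2.18/kg.
Duty = 528 × €2.18 = €1,151.04.
Line 2 (8342.50.45, Pelova, 275 pairs, €51,158.25):
Base rate for 8342.50.45 is 13%.
Origin Pelova qualifies under the Lorica–Pelova agreement and 8342.50.45 is covered: preferential rate 7.5% applies instead.
Duty = €51,158.25 × 7.5% = €3,836.87.
Line 3 (0470.58.60, Junica, 3,378 units, €25,605.24):
Base rate for 0470.58.60 is €3.98/unit.
0470.58.60 has an FTA preferential rate, but origin Junica is not Pelova; base rate stands.
Duty = 3,378 × €3.98 = €13,444.44.
Line 4 (4827.98.67, Junica, 3,610 units, €323,889.20):
Base rate for 4827.98.67 is 34%.
Additional duty on 4827.98.67 from Junica: +4%. Applied ad valorem rate: 34% + 4% = 38%.
Duty = €323,889.20 × 38% = €123,077.90.
Total = €1,151.04 + €3,836.87 + €13,444.44 + €123,077.90 = €141,510.25.

€141,510.25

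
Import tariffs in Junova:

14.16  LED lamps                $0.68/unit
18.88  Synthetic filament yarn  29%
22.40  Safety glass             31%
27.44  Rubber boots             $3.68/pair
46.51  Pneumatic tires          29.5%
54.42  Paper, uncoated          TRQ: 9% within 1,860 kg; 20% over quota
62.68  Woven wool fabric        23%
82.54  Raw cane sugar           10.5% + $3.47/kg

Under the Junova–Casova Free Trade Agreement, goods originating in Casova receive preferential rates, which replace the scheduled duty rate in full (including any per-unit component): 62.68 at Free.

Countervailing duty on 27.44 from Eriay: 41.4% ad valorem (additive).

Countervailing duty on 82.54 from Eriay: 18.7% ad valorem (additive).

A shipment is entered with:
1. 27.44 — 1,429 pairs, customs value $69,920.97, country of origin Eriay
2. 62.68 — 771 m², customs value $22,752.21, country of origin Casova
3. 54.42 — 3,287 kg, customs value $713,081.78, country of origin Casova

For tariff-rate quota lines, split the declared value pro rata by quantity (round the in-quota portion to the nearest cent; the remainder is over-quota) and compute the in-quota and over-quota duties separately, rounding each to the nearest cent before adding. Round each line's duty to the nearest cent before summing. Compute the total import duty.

Line 1 (27.44, Eriay, 1,429 pairs, $69,920.97):
Base rate for 27.44 is $3.68/pair.
Additional duty on 27.44 from Eriay: +41.4% ad valorem. Applied ad valorem rate = 41.4%.
Duty = $69,920.97 × 41.4% + 1,429 × $3.68 = $34,206.00.
Line 2 (62.68, Casova, 771 m², $22,752.21):
Base rate for 62.68 is 23%.
Origin Casova qualifies under the Junova–Casova agreement and 62.68 is covered: preferential rate Free applies instead.
Duty = $22,752.21 × 0% = $0.00.
Line 3 (54.42, Casova, 3,287 kg, $713,081.78):
Code 54.42 is under a tariff-rate quota (threshold 1,860 kg). In-quota: 1,860 kg at 9%; over-quota: 1,427 kg at 20%.
Pro-rata value split: in-quota = $713,081.78 × 1,860/3,287 = $403,508.40; over-quota = $713,081.78 − $403,508.40 = $309,573.38.
In-quota duty = $403,508.40 × 9% = $36,315.76. Over-quota duty = $309,573.38 × 20% = $61,914.68.
Line duty = $36,315.76 + $61,914.68 = $98,230.44.
Total = $34,206.00 + $0.00 + $98,230.44 = $132,436.44.

$132,436.44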